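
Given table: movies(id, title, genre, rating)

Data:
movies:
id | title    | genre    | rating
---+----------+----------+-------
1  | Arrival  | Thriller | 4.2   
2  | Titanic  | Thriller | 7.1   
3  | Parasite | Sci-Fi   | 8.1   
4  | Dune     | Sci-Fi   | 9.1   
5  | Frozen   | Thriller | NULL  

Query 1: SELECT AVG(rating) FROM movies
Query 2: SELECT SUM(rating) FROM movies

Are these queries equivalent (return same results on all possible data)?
No, not equivalent

Query 1 returns: [(7.125,)]
Query 2 returns: [(28.5,)]

Reason: AVG vs SUM give different aggregate values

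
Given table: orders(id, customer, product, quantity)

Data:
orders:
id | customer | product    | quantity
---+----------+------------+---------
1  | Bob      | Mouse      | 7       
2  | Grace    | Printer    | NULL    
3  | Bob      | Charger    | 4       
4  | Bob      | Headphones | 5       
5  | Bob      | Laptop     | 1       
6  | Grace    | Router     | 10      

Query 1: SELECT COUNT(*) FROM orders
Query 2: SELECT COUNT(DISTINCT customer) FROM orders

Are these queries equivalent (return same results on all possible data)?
No, not equivalent

Query 1 returns: [(6,)]
Query 2 returns: [(2,)]

Reason: COUNT(*) counts rows, COUNT(DISTINCT customer) counts unique customers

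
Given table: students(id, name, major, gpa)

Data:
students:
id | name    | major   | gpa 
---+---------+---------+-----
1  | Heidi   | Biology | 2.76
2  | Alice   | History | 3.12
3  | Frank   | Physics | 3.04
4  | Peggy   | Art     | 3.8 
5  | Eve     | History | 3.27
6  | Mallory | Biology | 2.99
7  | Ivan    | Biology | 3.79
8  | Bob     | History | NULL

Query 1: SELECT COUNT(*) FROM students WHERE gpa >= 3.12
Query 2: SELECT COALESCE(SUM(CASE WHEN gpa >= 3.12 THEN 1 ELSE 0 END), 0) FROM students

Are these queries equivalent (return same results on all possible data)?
Yes, equivalent

Both queries return: [(4,)]

Reason: COUNT with WHERE vs conditional SUM (COALESCE handles empty-table NULL)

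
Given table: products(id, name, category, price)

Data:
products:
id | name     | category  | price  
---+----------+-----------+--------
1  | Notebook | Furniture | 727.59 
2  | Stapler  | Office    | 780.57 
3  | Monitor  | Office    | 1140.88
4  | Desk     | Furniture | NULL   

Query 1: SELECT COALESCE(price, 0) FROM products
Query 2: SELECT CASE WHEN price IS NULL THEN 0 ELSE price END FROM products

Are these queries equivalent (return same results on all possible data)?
Yes, equivalent

Both queries return: [(0,), (727.59,), (780.57,), (1140.88,)]

Reason: COALESCE vs CASE for NULL handling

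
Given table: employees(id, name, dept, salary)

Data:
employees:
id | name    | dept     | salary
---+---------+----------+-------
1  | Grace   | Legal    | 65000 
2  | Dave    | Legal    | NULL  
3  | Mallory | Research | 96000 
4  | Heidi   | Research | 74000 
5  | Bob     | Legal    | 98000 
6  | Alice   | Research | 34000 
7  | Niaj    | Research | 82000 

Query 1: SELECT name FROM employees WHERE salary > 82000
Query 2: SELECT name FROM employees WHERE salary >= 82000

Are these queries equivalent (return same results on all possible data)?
No, not equivalent

Query 1 returns: [('Mallory',), ('Bob',)]
Query 2 returns: [('Mallory',), ('Bob',), ('Niaj',)]

Reason: > vs >= gives different results when salary = 82000 exists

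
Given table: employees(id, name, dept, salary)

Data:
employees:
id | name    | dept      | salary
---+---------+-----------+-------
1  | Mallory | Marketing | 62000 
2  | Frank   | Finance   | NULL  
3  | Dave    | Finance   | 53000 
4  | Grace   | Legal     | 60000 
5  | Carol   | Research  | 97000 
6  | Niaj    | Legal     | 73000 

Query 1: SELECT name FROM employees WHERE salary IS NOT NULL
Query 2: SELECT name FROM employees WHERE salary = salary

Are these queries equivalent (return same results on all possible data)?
Yes, equivalent

Both queries return: [('Carol',), ('Dave',), ('Grace',), ('Mallory',), ('Niaj',)]

Reason: IS NOT NULL vs self-equality (both exclude NULLs)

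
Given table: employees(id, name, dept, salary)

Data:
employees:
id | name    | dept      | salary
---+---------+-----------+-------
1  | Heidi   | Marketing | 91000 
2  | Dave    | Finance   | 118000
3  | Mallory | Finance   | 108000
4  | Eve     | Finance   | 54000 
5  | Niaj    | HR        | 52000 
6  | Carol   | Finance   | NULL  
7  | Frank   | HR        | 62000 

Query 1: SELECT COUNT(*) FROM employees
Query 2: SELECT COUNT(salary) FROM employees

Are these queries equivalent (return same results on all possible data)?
No, not equivalent

Query 1 returns: [(7,)]
Query 2 returns: [(6,)]

Reason: COUNT(*) includes NULLs, COUNT(column) excludes them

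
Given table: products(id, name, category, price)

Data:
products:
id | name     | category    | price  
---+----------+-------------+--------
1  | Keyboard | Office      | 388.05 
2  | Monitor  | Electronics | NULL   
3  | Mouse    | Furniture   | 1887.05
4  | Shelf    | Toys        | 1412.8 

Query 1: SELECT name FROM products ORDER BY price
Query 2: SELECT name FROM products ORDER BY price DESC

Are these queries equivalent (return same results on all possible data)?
No, not equivalent

Query 1 returns: [('Monitor',), ('Keyboard',), ('Shelf',), ('Mouse',)]
Query 2 returns: [('Mouse',), ('Shelf',), ('Keyboard',), ('Monitor',)]

Reason: ASC vs DESC gives opposite ordering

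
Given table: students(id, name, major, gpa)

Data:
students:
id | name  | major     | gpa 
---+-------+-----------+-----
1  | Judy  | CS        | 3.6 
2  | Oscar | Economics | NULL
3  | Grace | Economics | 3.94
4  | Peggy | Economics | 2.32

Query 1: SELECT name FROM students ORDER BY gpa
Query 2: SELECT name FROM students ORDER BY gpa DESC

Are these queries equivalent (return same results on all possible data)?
No, not equivalent

Query 1 returns: [('Oscar',), ('Peggy',), ('Judy',), ('Grace',)]
Query 2 returns: [('Grace',), ('Judy',), ('Peggy',), ('Oscar',)]

Reason: ASC vs DESC gives opposite ordering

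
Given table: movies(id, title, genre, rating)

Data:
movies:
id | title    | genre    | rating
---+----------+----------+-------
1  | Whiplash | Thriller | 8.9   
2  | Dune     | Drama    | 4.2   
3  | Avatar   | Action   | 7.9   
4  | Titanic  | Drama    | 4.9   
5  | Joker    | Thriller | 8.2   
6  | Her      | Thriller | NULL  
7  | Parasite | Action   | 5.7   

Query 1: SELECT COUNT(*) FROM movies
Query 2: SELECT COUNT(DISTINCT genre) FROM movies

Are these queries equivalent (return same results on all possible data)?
No, not equivalent

Query 1 returns: [(7,)]
Query 2 returns: [(3,)]

Reason: COUNT(*) counts rows, COUNT(DISTINCT genre) counts unique genres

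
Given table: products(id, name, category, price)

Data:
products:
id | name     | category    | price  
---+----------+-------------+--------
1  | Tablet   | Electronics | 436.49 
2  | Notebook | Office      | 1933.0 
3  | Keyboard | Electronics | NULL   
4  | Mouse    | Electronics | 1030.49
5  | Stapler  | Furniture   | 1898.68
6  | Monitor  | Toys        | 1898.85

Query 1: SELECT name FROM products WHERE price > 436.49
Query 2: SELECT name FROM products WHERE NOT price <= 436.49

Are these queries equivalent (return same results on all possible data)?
Yes, equivalent

Both queries return: [('Monitor',), ('Mouse',), ('Notebook',), ('Stapler',)]

Reason: Both filter price > 436.49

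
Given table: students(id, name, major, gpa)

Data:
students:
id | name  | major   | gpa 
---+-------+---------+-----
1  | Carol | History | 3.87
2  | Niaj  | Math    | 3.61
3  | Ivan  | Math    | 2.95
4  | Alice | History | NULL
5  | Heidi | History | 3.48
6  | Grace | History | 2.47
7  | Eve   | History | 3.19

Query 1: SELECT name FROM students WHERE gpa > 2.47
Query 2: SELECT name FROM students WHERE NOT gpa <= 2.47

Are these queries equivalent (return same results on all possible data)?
Yes, equivalent

Both queries return: [('Carol',), ('Eve',), ('Heidi',), ('Ivan',), ('Niaj',)]

Reason: Both filter gpa > 2.47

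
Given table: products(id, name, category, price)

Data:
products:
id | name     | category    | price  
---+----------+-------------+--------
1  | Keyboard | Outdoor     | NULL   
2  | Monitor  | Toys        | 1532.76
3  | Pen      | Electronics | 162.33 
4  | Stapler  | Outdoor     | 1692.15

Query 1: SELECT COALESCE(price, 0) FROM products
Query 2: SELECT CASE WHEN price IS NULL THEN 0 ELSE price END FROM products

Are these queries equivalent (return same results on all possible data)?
Yes, equivalent

Both queries return: [(0,), (162.33,), (1532.76,), (1692.15,)]

Reason: COALESCE vs CASE for NULL handling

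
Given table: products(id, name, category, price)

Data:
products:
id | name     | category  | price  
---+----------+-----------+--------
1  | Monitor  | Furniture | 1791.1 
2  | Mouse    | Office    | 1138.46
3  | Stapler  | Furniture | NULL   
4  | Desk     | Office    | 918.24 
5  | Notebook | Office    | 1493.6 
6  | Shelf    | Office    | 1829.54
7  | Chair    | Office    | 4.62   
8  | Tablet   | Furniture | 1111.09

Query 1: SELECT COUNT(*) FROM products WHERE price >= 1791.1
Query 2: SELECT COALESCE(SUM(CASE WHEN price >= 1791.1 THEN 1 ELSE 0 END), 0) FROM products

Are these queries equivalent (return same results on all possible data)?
Yes, equivalent

Both queries return: [(2,)]

Reason: COUNT with WHERE vs conditional SUM (COALESCE handles empty-table NULL)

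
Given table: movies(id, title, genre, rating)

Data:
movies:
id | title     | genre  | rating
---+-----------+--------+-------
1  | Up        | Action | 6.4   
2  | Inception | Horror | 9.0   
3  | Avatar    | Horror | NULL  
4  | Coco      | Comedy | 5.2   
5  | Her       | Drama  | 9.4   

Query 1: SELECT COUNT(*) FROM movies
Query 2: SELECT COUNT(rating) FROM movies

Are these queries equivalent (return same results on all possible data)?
No, not equivalent

Query 1 returns: [(5,)]
Query 2 returns: [(4,)]

Reason: COUNT(*) includes NULLs, COUNT(column) excludes them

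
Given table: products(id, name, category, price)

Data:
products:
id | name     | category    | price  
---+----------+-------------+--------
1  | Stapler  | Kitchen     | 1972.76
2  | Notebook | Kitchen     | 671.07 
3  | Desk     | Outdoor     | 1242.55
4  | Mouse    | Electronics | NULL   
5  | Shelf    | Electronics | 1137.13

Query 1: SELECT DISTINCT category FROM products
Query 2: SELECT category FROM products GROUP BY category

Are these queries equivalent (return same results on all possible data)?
Yes, equivalent

Both queries return: [('Electronics',), ('Kitchen',), ('Outdoor',)]

Reason: Both get unique categorys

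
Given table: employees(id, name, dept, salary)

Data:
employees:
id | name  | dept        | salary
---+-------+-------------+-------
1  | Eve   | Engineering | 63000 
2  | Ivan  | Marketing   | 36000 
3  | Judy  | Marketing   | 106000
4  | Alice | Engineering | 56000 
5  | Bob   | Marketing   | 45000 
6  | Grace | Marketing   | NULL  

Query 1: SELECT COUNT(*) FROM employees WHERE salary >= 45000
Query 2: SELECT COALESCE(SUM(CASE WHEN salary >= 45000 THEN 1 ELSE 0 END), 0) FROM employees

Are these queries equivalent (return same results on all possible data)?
Yes, equivalent

Both queries return: [(4,)]

Reason: COUNT with WHERE vs conditional SUM (COALESCE handles empty-table NULL)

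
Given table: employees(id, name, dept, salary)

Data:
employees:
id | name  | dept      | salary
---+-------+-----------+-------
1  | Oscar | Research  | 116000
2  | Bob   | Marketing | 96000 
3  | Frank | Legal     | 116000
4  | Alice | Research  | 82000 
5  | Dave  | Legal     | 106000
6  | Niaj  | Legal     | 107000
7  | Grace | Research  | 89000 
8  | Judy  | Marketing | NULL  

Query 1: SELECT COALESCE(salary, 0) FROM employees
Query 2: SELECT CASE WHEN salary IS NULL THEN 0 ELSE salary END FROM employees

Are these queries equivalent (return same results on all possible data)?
Yes, equivalent

Both queries return: [(0,), (82000,), (89000,), (96000,), (106000,), (107000,), (116000,), (116000,)]

Reason: COALESCE vs CASE for NULL handling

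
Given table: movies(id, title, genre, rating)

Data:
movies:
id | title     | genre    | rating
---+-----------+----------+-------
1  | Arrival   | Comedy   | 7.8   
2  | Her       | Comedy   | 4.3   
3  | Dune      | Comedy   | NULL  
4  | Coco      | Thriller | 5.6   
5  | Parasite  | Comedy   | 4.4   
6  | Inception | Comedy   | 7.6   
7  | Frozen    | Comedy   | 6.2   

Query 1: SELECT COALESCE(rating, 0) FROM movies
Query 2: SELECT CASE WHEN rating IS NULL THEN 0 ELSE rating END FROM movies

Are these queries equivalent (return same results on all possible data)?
Yes, equivalent

Both queries return: [(0,), (4.3,), (4.4,), (5.6,), (6.2,), (7.6,), (7.8,)]

Reason: COALESCE vs CASE for NULL handling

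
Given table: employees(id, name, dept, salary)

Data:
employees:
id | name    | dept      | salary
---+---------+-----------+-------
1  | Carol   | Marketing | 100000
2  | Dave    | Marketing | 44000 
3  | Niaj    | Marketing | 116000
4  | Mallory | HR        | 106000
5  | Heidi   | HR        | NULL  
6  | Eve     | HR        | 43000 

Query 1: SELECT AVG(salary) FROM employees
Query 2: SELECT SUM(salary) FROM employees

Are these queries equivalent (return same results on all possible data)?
No, not equivalent

Query 1 returns: [(81800.0,)]
Query 2 returns: [(409000,)]

Reason: AVG vs SUM give different aggregate values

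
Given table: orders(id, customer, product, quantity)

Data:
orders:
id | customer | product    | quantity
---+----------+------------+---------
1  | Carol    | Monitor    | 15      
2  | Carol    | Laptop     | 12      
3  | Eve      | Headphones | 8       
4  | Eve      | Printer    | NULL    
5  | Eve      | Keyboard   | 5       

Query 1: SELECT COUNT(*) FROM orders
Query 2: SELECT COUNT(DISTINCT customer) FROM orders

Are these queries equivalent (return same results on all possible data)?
No, not equivalent

Query 1 returns: [(5,)]
Query 2 returns: [(2,)]

Reason: COUNT(*) counts rows, COUNT(DISTINCT customer) counts unique customers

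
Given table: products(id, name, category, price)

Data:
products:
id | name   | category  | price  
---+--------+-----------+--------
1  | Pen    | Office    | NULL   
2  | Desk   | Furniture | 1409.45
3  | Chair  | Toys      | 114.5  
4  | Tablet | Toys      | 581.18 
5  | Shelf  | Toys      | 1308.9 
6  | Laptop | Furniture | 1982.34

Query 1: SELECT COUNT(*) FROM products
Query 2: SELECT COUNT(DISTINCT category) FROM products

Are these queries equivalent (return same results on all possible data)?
No, not equivalent

Query 1 returns: [(6,)]
Query 2 returns: [(3,)]

Reason: COUNT(*) counts rows, COUNT(DISTINCT category) counts unique categorys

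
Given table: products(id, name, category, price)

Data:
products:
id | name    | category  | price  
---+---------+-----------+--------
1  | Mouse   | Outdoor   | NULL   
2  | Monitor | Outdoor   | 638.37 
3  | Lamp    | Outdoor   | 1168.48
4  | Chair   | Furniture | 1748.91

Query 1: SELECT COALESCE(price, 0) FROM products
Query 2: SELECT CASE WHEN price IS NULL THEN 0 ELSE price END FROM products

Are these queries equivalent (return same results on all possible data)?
Yes, equivalent

Both queries return: [(0,), (638.37,), (1168.48,), (1748.91,)]

Reason: COALESCE vs CASE for NULL handling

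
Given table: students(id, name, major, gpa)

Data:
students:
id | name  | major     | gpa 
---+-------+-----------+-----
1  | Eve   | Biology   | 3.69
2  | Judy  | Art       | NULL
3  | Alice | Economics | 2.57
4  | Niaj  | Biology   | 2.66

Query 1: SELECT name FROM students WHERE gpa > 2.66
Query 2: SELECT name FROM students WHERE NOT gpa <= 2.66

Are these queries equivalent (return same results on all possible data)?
Yes, equivalent

Both queries return: [('Eve',)]

Reason: Both filter gpa > 2.66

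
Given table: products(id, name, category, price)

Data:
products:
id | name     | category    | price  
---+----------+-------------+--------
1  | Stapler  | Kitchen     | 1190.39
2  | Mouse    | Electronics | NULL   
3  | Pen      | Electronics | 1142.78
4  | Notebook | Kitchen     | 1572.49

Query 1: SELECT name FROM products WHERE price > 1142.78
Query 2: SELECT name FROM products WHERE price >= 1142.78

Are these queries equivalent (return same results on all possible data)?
No, not equivalent

Query 1 returns: [('Stapler',), ('Notebook',)]
Query 2 returns: [('Stapler',), ('Pen',), ('Notebook',)]

Reason: > vs >= gives different results when price = 1142.78 exists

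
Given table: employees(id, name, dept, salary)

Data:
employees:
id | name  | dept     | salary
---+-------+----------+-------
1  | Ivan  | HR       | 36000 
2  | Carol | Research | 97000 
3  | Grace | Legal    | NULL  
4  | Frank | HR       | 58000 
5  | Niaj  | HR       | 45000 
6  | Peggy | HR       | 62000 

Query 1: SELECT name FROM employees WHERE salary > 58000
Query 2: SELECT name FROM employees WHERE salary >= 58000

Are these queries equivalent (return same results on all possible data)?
No, not equivalent

Query 1 returns: [('Carol',), ('Peggy',)]
Query 2 returns: [('Carol',), ('Frank',), ('Peggy',)]

Reason: > vs >= gives different results when salary = 58000 exists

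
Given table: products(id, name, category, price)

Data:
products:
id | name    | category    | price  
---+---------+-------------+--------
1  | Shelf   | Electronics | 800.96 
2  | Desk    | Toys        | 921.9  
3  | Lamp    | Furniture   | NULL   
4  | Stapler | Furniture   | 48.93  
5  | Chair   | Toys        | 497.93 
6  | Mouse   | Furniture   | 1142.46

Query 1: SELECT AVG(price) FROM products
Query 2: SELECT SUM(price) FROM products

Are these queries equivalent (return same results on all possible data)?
No, not equivalent

Query 1 returns: [(682.4359999999999,)]
Query 2 returns: [(3412.18,)]

Reason: AVG vs SUM give different aggregate values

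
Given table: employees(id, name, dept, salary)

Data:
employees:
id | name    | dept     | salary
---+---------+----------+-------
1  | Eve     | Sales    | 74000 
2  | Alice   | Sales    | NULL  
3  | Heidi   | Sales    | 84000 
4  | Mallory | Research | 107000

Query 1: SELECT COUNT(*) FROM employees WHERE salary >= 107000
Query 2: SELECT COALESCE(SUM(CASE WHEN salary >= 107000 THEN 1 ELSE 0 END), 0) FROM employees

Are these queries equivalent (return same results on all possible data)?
Yes, equivalent

Both queries return: [(1,)]

Reason: COUNT with WHERE vs conditional SUM (COALESCE handles empty-table NULL)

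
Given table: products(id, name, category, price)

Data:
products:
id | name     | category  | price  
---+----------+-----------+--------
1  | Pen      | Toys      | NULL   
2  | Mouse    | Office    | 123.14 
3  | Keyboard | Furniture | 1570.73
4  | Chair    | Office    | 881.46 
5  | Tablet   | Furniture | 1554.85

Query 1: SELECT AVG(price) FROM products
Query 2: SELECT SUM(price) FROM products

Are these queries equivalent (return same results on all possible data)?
No, not equivalent

Query 1 returns: [(1032.545,)]
Query 2 returns: [(4130.18,)]

Reason: AVG vs SUM give different aggregate values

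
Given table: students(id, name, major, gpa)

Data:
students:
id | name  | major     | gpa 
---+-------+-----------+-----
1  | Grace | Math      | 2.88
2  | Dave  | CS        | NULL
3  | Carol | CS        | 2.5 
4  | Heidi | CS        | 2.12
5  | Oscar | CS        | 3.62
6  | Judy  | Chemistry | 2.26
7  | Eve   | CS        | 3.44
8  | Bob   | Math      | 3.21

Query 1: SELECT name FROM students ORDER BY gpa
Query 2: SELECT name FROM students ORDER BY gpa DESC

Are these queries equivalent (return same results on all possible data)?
No, not equivalent

Query 1 returns: [('Dave',), ('Heidi',), ('Judy',), ('Carol',), ('Grace',), ('Bob',), ('Eve',), ('Oscar',)]
Query 2 returns: [('Oscar',), ('Eve',), ('Bob',), ('Grace',), ('Carol',), ('Judy',), ('Heidi',), ('Dave',)]

Reason: ASC vs DESC gives opposite ordering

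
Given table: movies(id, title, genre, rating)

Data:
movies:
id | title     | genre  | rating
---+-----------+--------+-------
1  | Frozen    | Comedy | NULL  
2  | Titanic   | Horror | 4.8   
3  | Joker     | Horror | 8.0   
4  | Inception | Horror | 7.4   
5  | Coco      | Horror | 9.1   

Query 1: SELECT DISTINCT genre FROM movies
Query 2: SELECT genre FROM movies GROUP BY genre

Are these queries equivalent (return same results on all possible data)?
Yes, equivalent

Both queries return: [('Comedy',), ('Horror',)]

Reason: Both get unique genres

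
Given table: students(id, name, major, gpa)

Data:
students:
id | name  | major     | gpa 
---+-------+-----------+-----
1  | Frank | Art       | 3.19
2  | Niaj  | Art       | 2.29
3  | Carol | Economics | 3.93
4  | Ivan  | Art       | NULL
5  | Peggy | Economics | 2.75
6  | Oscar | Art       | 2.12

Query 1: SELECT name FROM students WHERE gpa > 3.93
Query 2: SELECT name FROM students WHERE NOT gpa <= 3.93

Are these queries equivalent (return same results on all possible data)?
Yes, equivalent

Both queries return: []

Reason: Both filter gpa > 3.93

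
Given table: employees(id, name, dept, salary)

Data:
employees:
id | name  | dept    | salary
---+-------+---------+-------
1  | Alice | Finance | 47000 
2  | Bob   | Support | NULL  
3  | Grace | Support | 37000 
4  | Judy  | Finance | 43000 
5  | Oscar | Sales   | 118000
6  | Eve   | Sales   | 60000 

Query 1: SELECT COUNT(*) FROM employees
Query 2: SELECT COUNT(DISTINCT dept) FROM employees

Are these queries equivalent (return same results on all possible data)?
No, not equivalent

Query 1 returns: [(6,)]
Query 2 returns: [(3,)]

Reason: COUNT(*) counts rows, COUNT(DISTINCT dept) counts unique depts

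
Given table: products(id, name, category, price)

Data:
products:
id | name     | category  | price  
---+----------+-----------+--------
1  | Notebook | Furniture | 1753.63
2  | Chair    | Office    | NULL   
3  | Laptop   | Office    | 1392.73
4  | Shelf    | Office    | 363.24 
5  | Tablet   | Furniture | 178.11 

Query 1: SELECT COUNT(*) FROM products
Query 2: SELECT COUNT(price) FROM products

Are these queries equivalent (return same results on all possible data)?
No, not equivalent

Query 1 returns: [(5,)]
Query 2 returns: [(4,)]

Reason: COUNT(*) includes NULLs, COUNT(column) excludes them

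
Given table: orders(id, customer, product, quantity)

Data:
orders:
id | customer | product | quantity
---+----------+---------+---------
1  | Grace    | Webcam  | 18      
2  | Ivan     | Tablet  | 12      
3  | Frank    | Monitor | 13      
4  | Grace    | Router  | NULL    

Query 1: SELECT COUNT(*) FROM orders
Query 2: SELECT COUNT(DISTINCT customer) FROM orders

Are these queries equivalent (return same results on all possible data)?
No, not equivalent

Query 1 returns: [(4,)]
Query 2 returns: [(3,)]

Reason: COUNT(*) counts rows, COUNT(DISTINCT customer) counts unique customers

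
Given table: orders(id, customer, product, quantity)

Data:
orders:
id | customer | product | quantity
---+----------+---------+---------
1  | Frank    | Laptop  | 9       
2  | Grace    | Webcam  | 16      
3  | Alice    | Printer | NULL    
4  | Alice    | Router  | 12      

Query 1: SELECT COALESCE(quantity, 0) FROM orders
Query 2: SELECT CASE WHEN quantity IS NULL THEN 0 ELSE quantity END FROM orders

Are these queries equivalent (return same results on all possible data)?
Yes, equivalent

Both queries return: [(0,), (9,), (12,), (16,)]

Reason: COALESCE vs CASE for NULL handling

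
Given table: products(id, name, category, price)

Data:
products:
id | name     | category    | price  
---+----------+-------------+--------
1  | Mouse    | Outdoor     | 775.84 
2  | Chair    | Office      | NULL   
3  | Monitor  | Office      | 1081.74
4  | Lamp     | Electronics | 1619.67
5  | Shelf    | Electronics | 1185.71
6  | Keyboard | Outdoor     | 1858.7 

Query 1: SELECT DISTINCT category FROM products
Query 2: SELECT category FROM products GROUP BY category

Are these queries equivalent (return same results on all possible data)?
Yes, equivalent

Both queries return: [('Electronics',), ('Office',), ('Outdoor',)]

Reason: Both get unique categorys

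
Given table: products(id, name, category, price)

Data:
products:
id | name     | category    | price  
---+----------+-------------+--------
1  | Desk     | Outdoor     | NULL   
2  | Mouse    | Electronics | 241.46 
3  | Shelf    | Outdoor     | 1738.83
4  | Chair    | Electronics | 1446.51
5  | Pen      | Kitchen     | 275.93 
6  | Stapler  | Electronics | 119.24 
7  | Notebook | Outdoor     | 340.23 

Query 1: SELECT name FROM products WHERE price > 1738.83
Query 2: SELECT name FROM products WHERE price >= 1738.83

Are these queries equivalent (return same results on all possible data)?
No, not equivalent

Query 1 returns: []
Query 2 returns: [('Shelf',)]

Reason: > vs >= gives different results when price = 1738.83 exists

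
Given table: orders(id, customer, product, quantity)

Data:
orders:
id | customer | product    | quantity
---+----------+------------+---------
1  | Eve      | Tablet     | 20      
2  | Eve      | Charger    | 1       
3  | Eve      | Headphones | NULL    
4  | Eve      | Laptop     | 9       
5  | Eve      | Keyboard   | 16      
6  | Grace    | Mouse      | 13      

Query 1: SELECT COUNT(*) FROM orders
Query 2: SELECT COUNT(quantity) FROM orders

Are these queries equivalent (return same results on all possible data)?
No, not equivalent

Query 1 returns: [(6,)]
Query 2 returns: [(5,)]

Reason: COUNT(*) includes NULLs, COUNT(column) excludes them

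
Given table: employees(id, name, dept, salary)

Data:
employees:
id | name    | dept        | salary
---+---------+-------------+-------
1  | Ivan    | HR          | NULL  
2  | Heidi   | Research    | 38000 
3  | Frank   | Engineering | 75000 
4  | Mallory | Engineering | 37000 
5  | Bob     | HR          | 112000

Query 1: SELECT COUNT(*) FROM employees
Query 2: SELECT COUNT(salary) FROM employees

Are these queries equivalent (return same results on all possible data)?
No, not equivalent

Query 1 returns: [(5,)]
Query 2 returns: [(4,)]

Reason: COUNT(*) includes NULLs, COUNT(column) excludes them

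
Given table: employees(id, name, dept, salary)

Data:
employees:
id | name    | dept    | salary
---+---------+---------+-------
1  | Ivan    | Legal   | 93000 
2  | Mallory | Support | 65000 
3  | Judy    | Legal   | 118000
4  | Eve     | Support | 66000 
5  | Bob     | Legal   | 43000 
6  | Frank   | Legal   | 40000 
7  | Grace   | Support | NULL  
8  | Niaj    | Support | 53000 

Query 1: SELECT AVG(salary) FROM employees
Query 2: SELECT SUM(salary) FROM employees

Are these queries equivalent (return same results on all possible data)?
No, not equivalent

Query 1 returns: [(68285.71428571429,)]
Query 2 returns: [(478000,)]

Reason: AVG vs SUM give different aggregate values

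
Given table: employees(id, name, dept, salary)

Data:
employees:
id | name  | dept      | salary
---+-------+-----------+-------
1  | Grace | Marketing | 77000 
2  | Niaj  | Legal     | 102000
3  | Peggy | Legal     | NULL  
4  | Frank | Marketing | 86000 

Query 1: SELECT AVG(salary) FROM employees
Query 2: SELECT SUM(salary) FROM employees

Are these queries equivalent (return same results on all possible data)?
No, not equivalent

Query 1 returns: [(88333.33333333333,)]
Query 2 returns: [(265000,)]

Reason: AVG vs SUM give different aggregate values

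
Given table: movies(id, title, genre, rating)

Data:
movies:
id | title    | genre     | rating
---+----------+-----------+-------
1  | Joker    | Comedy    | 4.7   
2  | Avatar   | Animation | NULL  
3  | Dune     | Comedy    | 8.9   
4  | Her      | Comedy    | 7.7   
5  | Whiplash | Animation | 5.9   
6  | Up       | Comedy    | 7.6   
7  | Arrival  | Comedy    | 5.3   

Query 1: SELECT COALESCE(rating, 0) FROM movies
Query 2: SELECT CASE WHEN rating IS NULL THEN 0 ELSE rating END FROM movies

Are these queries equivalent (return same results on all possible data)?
Yes, equivalent

Both queries return: [(0,), (4.7,), (5.3,), (5.9,), (7.6,), (7.7,), (8.9,)]

Reason: COALESCE vs CASE for NULL handling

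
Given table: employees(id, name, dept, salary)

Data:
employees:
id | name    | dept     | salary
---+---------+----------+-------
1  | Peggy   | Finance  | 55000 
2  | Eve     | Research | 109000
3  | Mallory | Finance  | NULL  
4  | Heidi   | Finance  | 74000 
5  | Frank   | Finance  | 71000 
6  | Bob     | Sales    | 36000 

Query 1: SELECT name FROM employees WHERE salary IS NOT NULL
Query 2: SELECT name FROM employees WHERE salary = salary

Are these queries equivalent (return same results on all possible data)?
Yes, equivalent

Both queries return: [('Bob',), ('Eve',), ('Frank',), ('Heidi',), ('Peggy',)]

Reason: IS NOT NULL vs self-equality (both exclude NULLs)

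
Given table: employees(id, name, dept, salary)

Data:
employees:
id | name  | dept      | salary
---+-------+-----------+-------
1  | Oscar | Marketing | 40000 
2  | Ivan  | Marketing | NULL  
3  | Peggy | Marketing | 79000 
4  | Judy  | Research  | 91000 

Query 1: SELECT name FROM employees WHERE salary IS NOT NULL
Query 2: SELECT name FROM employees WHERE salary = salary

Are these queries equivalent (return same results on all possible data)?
Yes, equivalent

Both queries return: [('Judy',), ('Oscar',), ('Peggy',)]

Reason: IS NOT NULL vs self-equality (both exclude NULLs)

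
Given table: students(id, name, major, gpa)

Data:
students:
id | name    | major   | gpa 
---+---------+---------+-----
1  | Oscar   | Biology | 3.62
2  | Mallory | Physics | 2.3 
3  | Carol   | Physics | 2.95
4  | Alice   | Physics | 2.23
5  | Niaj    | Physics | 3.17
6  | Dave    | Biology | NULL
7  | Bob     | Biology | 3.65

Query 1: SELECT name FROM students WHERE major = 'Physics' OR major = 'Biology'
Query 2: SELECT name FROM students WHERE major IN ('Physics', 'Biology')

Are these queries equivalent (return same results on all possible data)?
Yes, equivalent

Both queries return: [('Alice',), ('Bob',), ('Carol',), ('Dave',), ('Mallory',), ('Niaj',), ('Oscar',)]

Reason: OR vs IN are equivalent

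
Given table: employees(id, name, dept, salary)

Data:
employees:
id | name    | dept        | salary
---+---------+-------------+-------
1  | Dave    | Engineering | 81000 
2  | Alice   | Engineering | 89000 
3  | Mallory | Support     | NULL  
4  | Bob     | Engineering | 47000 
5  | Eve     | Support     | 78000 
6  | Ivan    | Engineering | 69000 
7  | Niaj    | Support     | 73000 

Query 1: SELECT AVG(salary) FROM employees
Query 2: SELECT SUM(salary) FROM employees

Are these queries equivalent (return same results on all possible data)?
No, not equivalent

Query 1 returns: [(72833.33333333333,)]
Query 2 returns: [(437000,)]

Reason: AVG vs SUM give different aggregate values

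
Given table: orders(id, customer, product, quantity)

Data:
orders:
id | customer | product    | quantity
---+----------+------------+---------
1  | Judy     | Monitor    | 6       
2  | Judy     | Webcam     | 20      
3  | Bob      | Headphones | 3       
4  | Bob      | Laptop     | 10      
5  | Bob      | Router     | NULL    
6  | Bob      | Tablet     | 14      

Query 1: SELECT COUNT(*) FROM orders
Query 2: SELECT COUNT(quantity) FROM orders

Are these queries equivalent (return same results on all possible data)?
No, not equivalent

Query 1 returns: [(6,)]
Query 2 returns: [(5,)]

Reason: COUNT(*) includes NULLs, COUNT(column) excludes them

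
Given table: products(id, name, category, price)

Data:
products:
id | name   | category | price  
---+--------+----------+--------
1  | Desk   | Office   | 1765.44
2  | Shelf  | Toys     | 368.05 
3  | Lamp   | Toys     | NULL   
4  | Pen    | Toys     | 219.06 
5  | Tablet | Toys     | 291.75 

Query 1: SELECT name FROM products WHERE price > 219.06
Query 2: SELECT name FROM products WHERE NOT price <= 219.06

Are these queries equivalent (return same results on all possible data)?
Yes, equivalent

Both queries return: [('Desk',), ('Shelf',), ('Tablet',)]

Reason: Both filter price > 219.06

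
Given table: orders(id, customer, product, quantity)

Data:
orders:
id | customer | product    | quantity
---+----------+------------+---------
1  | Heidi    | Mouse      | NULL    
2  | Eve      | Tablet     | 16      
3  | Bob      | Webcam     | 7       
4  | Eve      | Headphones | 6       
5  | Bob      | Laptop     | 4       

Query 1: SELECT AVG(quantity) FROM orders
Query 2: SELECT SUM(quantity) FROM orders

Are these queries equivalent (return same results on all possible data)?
No, not equivalent

Query 1 returns: [(8.25,)]
Query 2 returns: [(33,)]

Reason: AVG vs SUM give different aggregate values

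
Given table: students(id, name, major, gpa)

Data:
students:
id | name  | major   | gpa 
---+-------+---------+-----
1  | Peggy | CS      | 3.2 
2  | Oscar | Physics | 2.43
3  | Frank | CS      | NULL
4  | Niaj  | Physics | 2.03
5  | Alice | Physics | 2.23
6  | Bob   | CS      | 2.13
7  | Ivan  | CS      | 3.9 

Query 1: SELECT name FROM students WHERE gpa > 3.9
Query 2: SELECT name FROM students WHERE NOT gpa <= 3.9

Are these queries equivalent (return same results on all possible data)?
Yes, equivalent

Both queries return: []

Reason: Both filter gpa > 3.9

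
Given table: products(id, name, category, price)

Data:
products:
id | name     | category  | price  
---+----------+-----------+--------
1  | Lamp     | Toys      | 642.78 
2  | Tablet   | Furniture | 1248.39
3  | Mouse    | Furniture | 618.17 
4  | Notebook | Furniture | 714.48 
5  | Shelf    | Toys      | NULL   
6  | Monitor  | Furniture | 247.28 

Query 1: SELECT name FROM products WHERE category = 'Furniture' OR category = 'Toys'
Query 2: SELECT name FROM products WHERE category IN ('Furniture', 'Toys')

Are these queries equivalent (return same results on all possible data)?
Yes, equivalent

Both queries return: [('Lamp',), ('Monitor',), ('Mouse',), ('Notebook',), ('Shelf',), ('Tablet',)]

Reason: OR vs IN are equivalent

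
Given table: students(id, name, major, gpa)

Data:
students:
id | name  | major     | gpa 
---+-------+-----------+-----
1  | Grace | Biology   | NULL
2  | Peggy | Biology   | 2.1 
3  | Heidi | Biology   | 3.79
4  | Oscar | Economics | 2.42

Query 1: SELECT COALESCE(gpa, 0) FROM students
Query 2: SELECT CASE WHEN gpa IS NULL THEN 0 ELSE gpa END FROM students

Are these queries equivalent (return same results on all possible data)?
Yes, equivalent

Both queries return: [(0,), (2.1,), (2.42,), (3.79,)]

Reason: COALESCE vs CASE for NULL handling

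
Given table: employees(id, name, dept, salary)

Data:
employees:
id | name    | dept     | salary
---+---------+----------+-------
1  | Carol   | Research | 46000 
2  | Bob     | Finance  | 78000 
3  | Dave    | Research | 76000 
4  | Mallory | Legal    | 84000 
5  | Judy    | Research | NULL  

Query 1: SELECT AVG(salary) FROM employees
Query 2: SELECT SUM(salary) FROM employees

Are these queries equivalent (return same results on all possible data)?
No, not equivalent

Query 1 returns: [(71000.0,)]
Query 2 returns: [(284000,)]

Reason: AVG vs SUM give different aggregate values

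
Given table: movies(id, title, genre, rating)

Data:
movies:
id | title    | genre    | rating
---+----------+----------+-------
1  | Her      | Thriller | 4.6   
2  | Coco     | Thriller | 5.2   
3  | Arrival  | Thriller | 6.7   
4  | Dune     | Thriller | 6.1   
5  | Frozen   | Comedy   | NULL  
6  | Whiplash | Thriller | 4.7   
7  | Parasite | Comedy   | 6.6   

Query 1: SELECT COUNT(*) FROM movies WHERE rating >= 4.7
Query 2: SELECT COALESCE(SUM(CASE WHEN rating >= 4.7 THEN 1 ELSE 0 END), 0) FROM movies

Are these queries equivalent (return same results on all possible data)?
Yes, equivalent

Both queries return: [(5,)]

Reason: COUNT with WHERE vs conditional SUM (COALESCE handles empty-table NULL)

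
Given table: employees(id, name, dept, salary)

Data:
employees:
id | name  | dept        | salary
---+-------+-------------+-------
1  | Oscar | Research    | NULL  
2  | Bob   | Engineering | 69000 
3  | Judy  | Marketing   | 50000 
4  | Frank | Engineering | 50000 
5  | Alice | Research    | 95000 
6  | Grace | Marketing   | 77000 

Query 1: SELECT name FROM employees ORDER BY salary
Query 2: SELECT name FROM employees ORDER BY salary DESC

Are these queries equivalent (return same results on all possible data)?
No, not equivalent

Query 1 returns: [('Oscar',), ('Judy',), ('Frank',), ('Bob',), ('Grace',), ('Alice',)]
Query 2 returns: [('Alice',), ('Grace',), ('Bob',), ('Judy',), ('Frank',), ('Oscar',)]

Reason: ASC vs DESC gives opposite ordering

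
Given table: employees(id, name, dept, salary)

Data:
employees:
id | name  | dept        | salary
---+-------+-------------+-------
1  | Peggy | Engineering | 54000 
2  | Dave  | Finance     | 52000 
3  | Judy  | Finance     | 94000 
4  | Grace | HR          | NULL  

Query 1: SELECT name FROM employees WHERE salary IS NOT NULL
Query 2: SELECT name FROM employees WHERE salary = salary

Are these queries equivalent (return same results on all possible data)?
Yes, equivalent

Both queries return: [('Dave',), ('Judy',), ('Peggy',)]

Reason: IS NOT NULL vs self-equality (both exclude NULLs)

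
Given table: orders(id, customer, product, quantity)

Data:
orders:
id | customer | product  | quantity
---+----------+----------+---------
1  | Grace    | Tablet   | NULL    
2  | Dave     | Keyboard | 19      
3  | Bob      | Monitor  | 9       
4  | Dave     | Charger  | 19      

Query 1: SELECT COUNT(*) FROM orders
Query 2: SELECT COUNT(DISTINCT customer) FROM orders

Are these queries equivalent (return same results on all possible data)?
No, not equivalent

Query 1 returns: [(4,)]
Query 2 returns: [(3,)]

Reason: COUNT(*) counts rows, COUNT(DISTINCT customer) counts unique customers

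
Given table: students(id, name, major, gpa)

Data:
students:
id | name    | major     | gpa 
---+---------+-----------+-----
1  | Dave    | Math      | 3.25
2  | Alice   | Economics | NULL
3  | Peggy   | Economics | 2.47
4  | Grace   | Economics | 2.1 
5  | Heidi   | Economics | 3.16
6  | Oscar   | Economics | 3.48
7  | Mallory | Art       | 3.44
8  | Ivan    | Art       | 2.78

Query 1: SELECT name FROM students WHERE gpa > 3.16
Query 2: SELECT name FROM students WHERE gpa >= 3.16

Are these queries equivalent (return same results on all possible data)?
No, not equivalent

Query 1 returns: [('Dave',), ('Oscar',), ('Mallory',)]
Query 2 returns: [('Dave',), ('Heidi',), ('Oscar',), ('Mallory',)]

Reason: > vs >= gives different results when gpa = 3.16 exists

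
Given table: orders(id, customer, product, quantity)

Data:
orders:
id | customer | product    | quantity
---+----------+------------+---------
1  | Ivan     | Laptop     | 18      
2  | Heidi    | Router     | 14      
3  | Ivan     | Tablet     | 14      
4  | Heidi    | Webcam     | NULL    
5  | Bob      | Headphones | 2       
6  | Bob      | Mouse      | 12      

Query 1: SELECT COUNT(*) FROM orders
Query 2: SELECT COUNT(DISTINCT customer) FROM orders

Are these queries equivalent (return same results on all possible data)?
No, not equivalent

Query 1 returns: [(6,)]
Query 2 returns: [(3,)]

Reason: COUNT(*) counts rows, COUNT(DISTINCT customer) counts unique customers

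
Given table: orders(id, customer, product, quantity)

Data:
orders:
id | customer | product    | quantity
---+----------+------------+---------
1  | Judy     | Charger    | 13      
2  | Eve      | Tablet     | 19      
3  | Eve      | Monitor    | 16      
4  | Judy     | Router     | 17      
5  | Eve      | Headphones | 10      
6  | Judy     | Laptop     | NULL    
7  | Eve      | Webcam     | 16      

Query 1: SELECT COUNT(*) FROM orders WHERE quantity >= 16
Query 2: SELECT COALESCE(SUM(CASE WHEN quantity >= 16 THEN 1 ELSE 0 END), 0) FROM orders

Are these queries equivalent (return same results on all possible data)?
Yes, equivalent

Both queries return: [(4,)]

Reason: COUNT with WHERE vs conditional SUM (COALESCE handles empty-table NULL)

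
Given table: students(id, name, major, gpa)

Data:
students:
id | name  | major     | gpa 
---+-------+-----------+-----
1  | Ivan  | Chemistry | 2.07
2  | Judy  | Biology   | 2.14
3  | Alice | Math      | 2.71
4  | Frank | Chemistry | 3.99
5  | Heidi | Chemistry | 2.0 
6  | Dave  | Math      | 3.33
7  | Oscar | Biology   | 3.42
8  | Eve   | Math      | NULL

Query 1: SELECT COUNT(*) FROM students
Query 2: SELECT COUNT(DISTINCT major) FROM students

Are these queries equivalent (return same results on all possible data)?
No, not equivalent

Query 1 returns: [(8,)]
Query 2 returns: [(3,)]

Reason: COUNT(*) counts rows, COUNT(DISTINCT major) counts unique majors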